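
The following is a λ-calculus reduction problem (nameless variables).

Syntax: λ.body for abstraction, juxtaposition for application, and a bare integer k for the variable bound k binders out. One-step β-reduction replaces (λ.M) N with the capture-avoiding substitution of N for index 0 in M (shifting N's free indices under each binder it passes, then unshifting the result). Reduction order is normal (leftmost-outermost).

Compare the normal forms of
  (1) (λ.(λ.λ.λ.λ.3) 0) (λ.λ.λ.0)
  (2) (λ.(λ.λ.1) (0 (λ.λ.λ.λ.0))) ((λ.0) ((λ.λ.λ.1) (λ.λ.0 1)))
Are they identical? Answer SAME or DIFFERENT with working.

Answer: SAME — A ⇓ λ.λ.λ.λ.λ.λ.0, B ⇓ λ.λ.λ.λ.λ.λ.0

Working:
Term A:
  start: (λ.(λ.λ.λ.λ.3) 0) (λ.λ.λ.0)
  [1] (λ.λ.λ.λ.3) (λ.λ.λ.0)
  [2] λ.λ.λ.λ.λ.λ.0

Term B:
  start: (λ.(λ.λ.1) (0 (λ.λ.λ.λ.0))) ((λ.0) ((λ.λ.λ.1) (λ.λ.0 1)))
  [1] (λ.λ.1) ((λ.0) ((λ.λ.λ.1) (λ.λ.0 1)) (λ.λ.λ.λ.0))
  [2] λ.(λ.0) ((λ.λ.λ.1) (λ.λ.0 1)) (λ.λ.λ.λ.0)
  [3] λ.(λ.λ.λ.1) (λ.λ.0 1) (λ.λ.λ.λ.0)
  [4] λ.(λ.λ.1) (λ.λ.λ.λ.0)
  [5] λ.λ.λ.λ.λ.λ.0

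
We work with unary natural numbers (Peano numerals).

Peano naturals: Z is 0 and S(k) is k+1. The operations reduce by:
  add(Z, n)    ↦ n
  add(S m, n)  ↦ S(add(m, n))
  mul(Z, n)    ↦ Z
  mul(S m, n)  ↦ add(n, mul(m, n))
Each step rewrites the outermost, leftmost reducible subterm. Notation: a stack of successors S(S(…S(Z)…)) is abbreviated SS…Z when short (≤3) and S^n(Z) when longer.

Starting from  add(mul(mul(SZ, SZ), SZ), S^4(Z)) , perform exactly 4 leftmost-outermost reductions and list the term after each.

Answer: after 4 steps: add(S(add(Z, mul(add(Z, mul(Z, SZ)), SZ))), S^4(Z))

Reduction:
  start: add(mul(mul(SZ, SZ), SZ), S^4(Z))
  step 1: add(mul(add(SZ, mul(Z, SZ)), SZ), S^4(Z))
  step 2: add(mul(S(add(Z, mul(Z, SZ))), SZ), S^4(Z))
  step 3: add(add(SZ, mul(add(Z, mul(Z, SZ)), SZ)), S^4(Z))
  step 4: add(S(add(Z, mul(add(Z, mul(Z, SZ)), SZ))), S^4(Z))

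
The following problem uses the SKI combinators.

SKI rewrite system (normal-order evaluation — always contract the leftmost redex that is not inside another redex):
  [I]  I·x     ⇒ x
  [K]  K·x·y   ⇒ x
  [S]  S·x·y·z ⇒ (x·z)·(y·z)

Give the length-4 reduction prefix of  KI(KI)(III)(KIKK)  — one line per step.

  start: KI(KI)(III)(KIKK)
  [1] I(III)(KIKK)
  [2] III(KIKK)
  [3] II(KIKK)
  [4] I(KIKK)

Answer: after 4 steps: I(KIKK)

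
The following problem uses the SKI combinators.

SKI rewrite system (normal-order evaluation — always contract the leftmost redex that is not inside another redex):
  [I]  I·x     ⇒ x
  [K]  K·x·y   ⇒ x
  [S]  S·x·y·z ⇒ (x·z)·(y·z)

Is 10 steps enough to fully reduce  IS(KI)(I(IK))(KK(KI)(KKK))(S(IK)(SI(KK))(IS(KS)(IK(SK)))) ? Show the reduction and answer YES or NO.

  start: IS(KI)(I(IK))(KK(KI)(KKK))(S(IK)(SI(KK))(IS(KS)(IK(SK))))
  [1] S(KI)(I(IK))(KK(KI)(KKK))(S(IK)(SI(KK))(IS(KS)(IK(SK))))
  [2] KI(KK(KI)(KKK))(I(IK)(KK(KI)(KKK)))(S(IK)(SI(KK))(IS(KS)(IK(SK))))
  [3] I(I(IK)(KK(KI)(KKK)))(S(IK)(SI(KK))(IS(KS)(IK(SK))))
  [4] I(IK)(KK(KI)(KKK))(S(IK)(SI(KK))(IS(KS)(IK(SK))))
  [5] IK(KK(KI)(KKK))(S(IK)(SI(KK))(IS(KS)(IK(SK))))
  [6] K(KK(KI)(KKK))(S(IK)(SI(KK))(IS(KS)(IK(SK))))
  [7] KK(KI)(KKK)
  [8] K(KKK)
  [9] KK

Answer: YES — reaches normal form KK in 9 ≤ 10 steps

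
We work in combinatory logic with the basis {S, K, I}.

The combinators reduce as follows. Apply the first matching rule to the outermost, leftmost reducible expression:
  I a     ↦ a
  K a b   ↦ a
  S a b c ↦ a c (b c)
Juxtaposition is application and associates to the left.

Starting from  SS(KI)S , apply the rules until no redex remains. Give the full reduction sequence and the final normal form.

Answer: normal form = SSI  (in 2 steps)

Reduction:
  start: SS(KI)S
  step 1: SS(KIS)
  step 2: SSI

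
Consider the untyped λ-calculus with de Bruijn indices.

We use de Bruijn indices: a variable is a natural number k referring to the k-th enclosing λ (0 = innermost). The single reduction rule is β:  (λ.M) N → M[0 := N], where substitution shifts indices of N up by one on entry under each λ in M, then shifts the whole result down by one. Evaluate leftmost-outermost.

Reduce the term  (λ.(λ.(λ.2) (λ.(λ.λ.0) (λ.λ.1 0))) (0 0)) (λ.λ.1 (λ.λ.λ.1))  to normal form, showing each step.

Answer: normal form = λ.λ.1 (λ.λ.λ.1)  (in 3 steps)

Derivation:
  start: (λ.(λ.(λ.2) (λ.(λ.λ.0) (λ.λ.1 0))) (0 0)) (λ.λ.1 (λ.λ.λ.1))
  step 1: (λ.(λ.λ.λ.1 (λ.λ.λ.1)) (λ.(λ.λ.0) (λ.λ.1 0))) ((λ.λ.1 (λ.λ.λ.1)) (λ.λ.1 (λ.λ.λ.1)))
  step 2: (λ.λ.λ.1 (λ.λ.λ.1)) (λ.(λ.λ.0) (λ.λ.1 0))
  step 3: λ.λ.1 (λ.λ.λ.1)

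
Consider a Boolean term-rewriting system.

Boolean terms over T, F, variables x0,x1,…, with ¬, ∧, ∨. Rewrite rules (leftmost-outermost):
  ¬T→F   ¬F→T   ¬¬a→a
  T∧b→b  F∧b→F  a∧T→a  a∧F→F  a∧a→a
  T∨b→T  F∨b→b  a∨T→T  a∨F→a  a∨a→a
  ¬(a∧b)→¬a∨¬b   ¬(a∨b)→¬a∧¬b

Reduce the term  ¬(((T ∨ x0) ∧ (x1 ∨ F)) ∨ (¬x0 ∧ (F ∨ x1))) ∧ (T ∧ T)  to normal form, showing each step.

  start: ¬(((T ∨ x0) ∧ (x1 ∨ F)) ∨ (¬x0 ∧ (F ∨ x1))) ∧ (T ∧ T)
  step 1: (¬((T ∨ x0) ∧ (x1 ∨ F)) ∧ ¬(¬x0 ∧ (F ∨ x1))) ∧ (T ∧ T)
  step 2: ((¬(T ∨ x0) ∨ ¬(x1 ∨ F)) ∧ ¬(¬x0 ∧ (F ∨ x1))) ∧ (T ∧ T)
  step 3: (((¬T ∧ ¬x0) ∨ ¬(x1 ∨ F)) ∧ ¬(¬x0 ∧ (F ∨ x1))) ∧ (T ∧ T)
  step 4: (((F ∧ ¬x0) ∨ ¬(x1 ∨ F)) ∧ ¬(¬x0 ∧ (F ∨ x1))) ∧ (T ∧ T)
  step 5: ((F ∨ ¬(x1 ∨ F)) ∧ ¬(¬x0 ∧ (F ∨ x1))) ∧ (T ∧ T)
  step 6: (¬(x1 ∨ F) ∧ ¬(¬x0 ∧ (F ∨ x1))) ∧ (T ∧ T)
  step 7: ((¬x1 ∧ ¬F) ∧ ¬(¬x0 ∧ (F ∨ x1))) ∧ (T ∧ T)
  step 8: ((¬x1 ∧ T) ∧ ¬(¬x0 ∧ (F ∨ x1))) ∧ (T ∧ T)
  step 9: (¬x1 ∧ ¬(¬x0 ∧ (F ∨ x1))) ∧ (T ∧ T)
  step 10: (¬x1 ∧ (¬¬x0 ∨ ¬(F ∨ x1))) ∧ (T ∧ T)
  step 11: (¬x1 ∧ (x0 ∨ ¬(F ∨ x1))) ∧ (T ∧ T)
  step 12: (¬x1 ∧ (x0 ∨ (¬F ∧ ¬x1))) ∧ (T ∧ T)
  step 13: (¬x1 ∧ (x0 ∨ (T ∧ ¬x1))) ∧ (T ∧ T)
  step 14: (¬x1 ∧ (x0 ∨ ¬x1)) ∧ (T ∧ T)
  step 15: (¬x1 ∧ (x0 ∨ ¬x1)) ∧ T
  step 16: ¬x1 ∧ (x0 ∨ ¬x1)

Answer: normal form = ¬x1 ∧ (x0 ∨ ¬x1)  (in 16 steps)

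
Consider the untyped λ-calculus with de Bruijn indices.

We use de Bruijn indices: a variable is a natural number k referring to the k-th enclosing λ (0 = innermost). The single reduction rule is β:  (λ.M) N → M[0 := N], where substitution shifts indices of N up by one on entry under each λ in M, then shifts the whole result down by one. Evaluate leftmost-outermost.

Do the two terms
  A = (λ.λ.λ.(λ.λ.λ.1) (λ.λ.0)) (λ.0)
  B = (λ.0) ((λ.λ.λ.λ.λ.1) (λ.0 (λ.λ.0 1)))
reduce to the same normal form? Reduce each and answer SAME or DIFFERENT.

Answer: SAME — A ⇓ λ.λ.λ.λ.1, B ⇓ λ.λ.λ.λ.1

Derivation:
Term A:
  start: (λ.λ.λ.(λ.λ.λ.1) (λ.λ.0)) (λ.0)
  [1] λ.λ.(λ.λ.λ.1) (λ.λ.0)
  [2] λ.λ.λ.λ.1

Term B:
  start: (λ.0) ((λ.λ.λ.λ.λ.1) (λ.0 (λ.λ.0 1)))
  [1] (λ.λ.λ.λ.λ.1) (λ.0 (λ.λ.0 1))
  [2] λ.λ.λ.λ.1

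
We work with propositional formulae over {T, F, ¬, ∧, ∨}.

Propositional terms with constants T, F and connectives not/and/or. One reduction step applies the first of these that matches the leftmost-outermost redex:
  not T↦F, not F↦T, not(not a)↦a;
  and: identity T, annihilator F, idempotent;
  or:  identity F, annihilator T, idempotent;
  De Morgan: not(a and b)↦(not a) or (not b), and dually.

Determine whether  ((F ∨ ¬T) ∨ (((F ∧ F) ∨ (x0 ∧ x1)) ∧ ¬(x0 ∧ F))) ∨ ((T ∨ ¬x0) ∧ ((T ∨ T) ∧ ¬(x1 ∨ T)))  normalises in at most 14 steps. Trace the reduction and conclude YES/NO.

  start: ((F ∨ ¬T) ∨ (((F ∧ F) ∨ (x0 ∧ x1)) ∧ ¬(x0 ∧ F))) ∨ ((T ∨ ¬x0) ∧ ((T ∨ T) ∧ ¬(x1 ∨ T)))
  [1] (¬T ∨ (((F ∧ F) ∨ (x0 ∧ x1)) ∧ ¬(x0 ∧ F))) ∨ ((T ∨ ¬x0) ∧ ((T ∨ T) ∧ ¬(x1 ∨ T)))
  [2] (F ∨ (((F ∧ F) ∨ (x0 ∧ x1)) ∧ ¬(x0 ∧ F))) ∨ ((T ∨ ¬x0) ∧ ((T ∨ T) ∧ ¬(x1 ∨ T)))
  [3] (((F ∧ F) ∨ (x0 ∧ x1)) ∧ ¬(x0 ∧ F)) ∨ ((T ∨ ¬x0) ∧ ((T ∨ T) ∧ ¬(x1 ∨ T)))
  [4] ((F ∨ (x0 ∧ x1)) ∧ ¬(x0 ∧ F)) ∨ ((T ∨ ¬x0) ∧ ((T ∨ T) ∧ ¬(x1 ∨ T)))
  [5] ((x0 ∧ x1) ∧ ¬(x0 ∧ F)) ∨ ((T ∨ ¬x0) ∧ ((T ∨ T) ∧ ¬(x1 ∨ T)))
  [6] ((x0 ∧ x1) ∧ (¬x0 ∨ ¬F)) ∨ ((T ∨ ¬x0) ∧ ((T ∨ T) ∧ ¬(x1 ∨ T)))
  [7] ((x0 ∧ x1) ∧ (¬x0 ∨ T)) ∨ ((T ∨ ¬x0) ∧ ((T ∨ T) ∧ ¬(x1 ∨ T)))
  [8] ((x0 ∧ x1) ∧ T) ∨ ((T ∨ ¬x0) ∧ ((T ∨ T) ∧ ¬(x1 ∨ T)))
  [9] (x0 ∧ x1) ∨ ((T ∨ ¬x0) ∧ ((T ∨ T) ∧ ¬(x1 ∨ T)))
  [10] (x0 ∧ x1) ∨ (T ∧ ((T ∨ T) ∧ ¬(x1 ∨ T)))
  [11] (x0 ∧ x1) ∨ ((T ∨ T) ∧ ¬(x1 ∨ T))
  [12] (x0 ∧ x1) ∨ (T ∧ ¬(x1 ∨ T))
  [13] (x0 ∧ x1) ∨ ¬(x1 ∨ T)
  [14] (x0 ∧ x1) ∨ (¬x1 ∧ ¬T)

Answer: NO — after 14 steps the term is (x0 ∧ x1) ∨ (¬x1 ∧ ¬T), not yet normal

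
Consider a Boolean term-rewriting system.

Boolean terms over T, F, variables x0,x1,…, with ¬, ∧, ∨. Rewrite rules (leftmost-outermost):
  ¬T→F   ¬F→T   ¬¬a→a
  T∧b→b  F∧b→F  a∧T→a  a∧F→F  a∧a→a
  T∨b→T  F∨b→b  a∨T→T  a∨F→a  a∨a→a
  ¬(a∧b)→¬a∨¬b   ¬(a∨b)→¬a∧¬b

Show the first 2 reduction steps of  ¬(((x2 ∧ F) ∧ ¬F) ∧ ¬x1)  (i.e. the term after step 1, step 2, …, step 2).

Answer: after 2 steps: (¬(x2 ∧ F) ∨ ¬¬F) ∨ ¬¬x1

Working:
  start: ¬(((x2 ∧ F) ∧ ¬F) ∧ ¬x1)
  [1] ¬((x2 ∧ F) ∧ ¬F) ∨ ¬¬x1
  [2] (¬(x2 ∧ F) ∨ ¬¬F) ∨ ¬¬x1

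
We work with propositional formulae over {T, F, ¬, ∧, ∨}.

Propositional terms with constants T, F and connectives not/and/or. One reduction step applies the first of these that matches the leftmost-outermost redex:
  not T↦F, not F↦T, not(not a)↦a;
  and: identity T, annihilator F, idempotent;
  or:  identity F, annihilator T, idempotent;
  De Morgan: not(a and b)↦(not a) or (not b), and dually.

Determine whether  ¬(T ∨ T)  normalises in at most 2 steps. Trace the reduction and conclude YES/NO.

  start: ¬(T ∨ T)
  [1] ¬T ∧ ¬T
  [2] ¬T

Answer: NO — after 2 steps the term is ¬T, not yet normal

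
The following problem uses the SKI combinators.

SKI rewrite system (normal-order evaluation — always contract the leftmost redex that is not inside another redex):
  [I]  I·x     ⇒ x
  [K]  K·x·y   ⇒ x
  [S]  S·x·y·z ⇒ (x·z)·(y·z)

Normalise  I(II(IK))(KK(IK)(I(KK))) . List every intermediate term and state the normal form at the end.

  start: I(II(IK))(KK(IK)(I(KK)))
  step 1: II(IK)(KK(IK)(I(KK)))
  step 2: I(IK)(KK(IK)(I(KK)))
  step 3: IK(KK(IK)(I(KK)))
  step 4: K(KK(IK)(I(KK)))
  step 5: K(K(I(KK)))
  step 6: K(K(KK))

Answer: normal form = K(K(KK))  (in 6 steps)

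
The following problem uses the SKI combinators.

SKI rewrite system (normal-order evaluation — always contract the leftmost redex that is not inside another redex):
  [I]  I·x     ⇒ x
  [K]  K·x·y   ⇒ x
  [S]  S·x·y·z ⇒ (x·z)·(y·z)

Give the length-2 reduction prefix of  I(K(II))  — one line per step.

  start: I(K(II))
  →1  K(II)
  →2  KI

Answer: after 2 steps: KI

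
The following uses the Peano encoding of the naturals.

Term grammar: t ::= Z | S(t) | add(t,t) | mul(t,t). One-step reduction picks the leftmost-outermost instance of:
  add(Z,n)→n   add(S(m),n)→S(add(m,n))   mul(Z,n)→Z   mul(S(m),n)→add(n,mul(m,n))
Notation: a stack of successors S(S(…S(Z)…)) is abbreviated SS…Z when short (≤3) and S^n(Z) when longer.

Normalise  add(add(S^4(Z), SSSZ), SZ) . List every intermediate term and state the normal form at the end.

Answer: normal form = S^8(Z)  (in 13 steps)

Reduction:
  start: add(add(S^4(Z), SSSZ), SZ)
  [1] add(S(add(SSSZ, SSSZ)), SZ)
  [2] S(add(add(SSSZ, SSSZ), SZ))
  [3] S(add(S(add(SSZ, SSSZ)), SZ))
  [4] S(S(add(add(SSZ, SSSZ), SZ)))
  [5] S(S(add(S(add(SZ, SSSZ)), SZ)))
  [6] S(S(S(add(add(SZ, SSSZ), SZ))))
  [7] S(S(S(add(S(add(Z, SSSZ)), SZ))))
  [8] S(S(S(S(add(add(Z, SSSZ), SZ)))))
  [9] S(S(S(S(add(SSSZ, SZ)))))
  [10] S(S(S(S(S(add(SSZ, SZ))))))
  [11] S(S(S(S(S(S(add(SZ, SZ)))))))
  [12] S(S(S(S(S(S(S(add(Z, SZ))))))))
  [13] S^8(Z)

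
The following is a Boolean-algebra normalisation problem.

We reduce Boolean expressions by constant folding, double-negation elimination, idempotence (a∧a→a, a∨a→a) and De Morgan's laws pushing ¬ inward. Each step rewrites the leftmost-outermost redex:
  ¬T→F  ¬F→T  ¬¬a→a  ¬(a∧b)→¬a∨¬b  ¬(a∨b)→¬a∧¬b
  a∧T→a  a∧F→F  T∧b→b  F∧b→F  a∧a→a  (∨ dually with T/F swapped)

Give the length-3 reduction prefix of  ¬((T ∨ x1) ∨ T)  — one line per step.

  start: ¬((T ∨ x1) ∨ T)
  →1  ¬(T ∨ x1) ∧ ¬T
  →2  (¬T ∧ ¬x1) ∧ ¬T
  →3  (F ∧ ¬x1) ∧ ¬T

Answer: after 3 steps: (F ∧ ¬x1) ∧ ¬T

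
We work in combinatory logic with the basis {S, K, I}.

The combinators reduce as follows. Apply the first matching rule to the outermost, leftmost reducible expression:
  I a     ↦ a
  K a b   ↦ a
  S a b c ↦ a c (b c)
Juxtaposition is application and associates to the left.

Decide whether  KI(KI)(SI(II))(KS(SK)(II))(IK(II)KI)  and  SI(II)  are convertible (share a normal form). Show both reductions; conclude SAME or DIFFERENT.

Answer: SAME — A ⇓ SII, B ⇓ SII

Derivation:
Term A:
  start: KI(KI)(SI(II))(KS(SK)(II))(IK(II)KI)
  step 1: I(SI(II))(KS(SK)(II))(IK(II)KI)
  step 2: SI(II)(KS(SK)(II))(IK(II)KI)
  step 3: I(KS(SK)(II))(II(KS(SK)(II)))(IK(II)KI)
  step 4: KS(SK)(II)(II(KS(SK)(II)))(IK(II)KI)
  step 5: S(II)(II(KS(SK)(II)))(IK(II)KI)
  step 6: II(IK(II)KI)(II(KS(SK)(II))(IK(II)KI))
  step 7: I(IK(II)KI)(II(KS(SK)(II))(IK(II)KI))
  step 8: IK(II)KI(II(KS(SK)(II))(IK(II)KI))
  step 9: K(II)KI(II(KS(SK)(II))(IK(II)KI))
  step 10: III(II(KS(SK)(II))(IK(II)KI))
  step 11: II(II(KS(SK)(II))(IK(II)KI))
  step 12: I(II(KS(SK)(II))(IK(II)KI))
  step 13: II(KS(SK)(II))(IK(II)KI)
  step 14: I(KS(SK)(II))(IK(II)KI)
  step 15: KS(SK)(II)(IK(II)KI)
  step 16: S(II)(IK(II)KI)
  step 17: SI(IK(II)KI)
  step 18: SI(K(II)KI)
  step 19: SI(III)
  step 20: SI(II)
  step 21: SII

Term B:
  start: SI(II)
  step 1: SII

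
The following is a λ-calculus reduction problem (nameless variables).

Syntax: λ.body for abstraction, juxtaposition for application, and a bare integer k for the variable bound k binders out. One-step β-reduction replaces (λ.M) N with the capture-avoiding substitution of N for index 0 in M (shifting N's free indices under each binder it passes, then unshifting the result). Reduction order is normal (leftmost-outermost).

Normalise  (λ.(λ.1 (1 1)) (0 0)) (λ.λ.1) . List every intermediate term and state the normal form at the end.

  start: (λ.(λ.1 (1 1)) (0 0)) (λ.λ.1)
  [1] (λ.(λ.λ.1) ((λ.λ.1) (λ.λ.1))) ((λ.λ.1) (λ.λ.1))
  [2] (λ.λ.1) ((λ.λ.1) (λ.λ.1))
  [3] λ.(λ.λ.1) (λ.λ.1)
  [4] λ.λ.λ.λ.1

Answer: normal form = λ.λ.λ.λ.1  (in 4 steps)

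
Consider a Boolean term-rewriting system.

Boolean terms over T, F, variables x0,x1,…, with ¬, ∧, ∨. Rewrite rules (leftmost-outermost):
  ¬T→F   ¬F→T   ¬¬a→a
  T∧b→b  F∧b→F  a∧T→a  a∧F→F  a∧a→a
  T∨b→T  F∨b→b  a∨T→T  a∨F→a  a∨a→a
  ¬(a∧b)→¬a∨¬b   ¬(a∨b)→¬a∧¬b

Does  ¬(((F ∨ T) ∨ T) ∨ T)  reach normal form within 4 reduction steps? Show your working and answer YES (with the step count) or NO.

Answer: NO — after 4 steps the term is ((T ∧ ¬T) ∧ ¬T) ∧ ¬T, not yet normal

Working:
  start: ¬(((F ∨ T) ∨ T) ∨ T)
  [1] ¬((F ∨ T) ∨ T) ∧ ¬T
  [2] (¬(F ∨ T) ∧ ¬T) ∧ ¬T
  [3] ((¬F ∧ ¬T) ∧ ¬T) ∧ ¬T
  [4] ((T ∧ ¬T) ∧ ¬T) ∧ ¬T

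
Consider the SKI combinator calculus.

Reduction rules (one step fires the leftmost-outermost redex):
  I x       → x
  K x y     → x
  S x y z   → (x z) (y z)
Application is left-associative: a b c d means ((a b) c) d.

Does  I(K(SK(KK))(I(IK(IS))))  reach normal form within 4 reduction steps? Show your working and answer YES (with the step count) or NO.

  start: I(K(SK(KK))(I(IK(IS))))
  →1  K(SK(KK))(I(IK(IS)))
  →2  SK(KK)

Answer: YES — reaches normal form SK(KK) in 2 ≤ 4 steps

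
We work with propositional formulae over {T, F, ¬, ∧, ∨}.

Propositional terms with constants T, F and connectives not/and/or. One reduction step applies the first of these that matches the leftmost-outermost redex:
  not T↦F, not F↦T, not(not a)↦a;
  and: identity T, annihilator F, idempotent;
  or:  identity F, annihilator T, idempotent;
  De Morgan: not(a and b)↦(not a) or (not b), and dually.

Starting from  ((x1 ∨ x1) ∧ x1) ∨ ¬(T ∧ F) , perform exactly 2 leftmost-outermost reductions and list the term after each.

  start: ((x1 ∨ x1) ∧ x1) ∨ ¬(T ∧ F)
  [1] (x1 ∧ x1) ∨ ¬(T ∧ F)
  [2] x1 ∨ ¬(T ∧ F)

Answer: after 2 steps: x1 ∨ ¬(T ∧ F)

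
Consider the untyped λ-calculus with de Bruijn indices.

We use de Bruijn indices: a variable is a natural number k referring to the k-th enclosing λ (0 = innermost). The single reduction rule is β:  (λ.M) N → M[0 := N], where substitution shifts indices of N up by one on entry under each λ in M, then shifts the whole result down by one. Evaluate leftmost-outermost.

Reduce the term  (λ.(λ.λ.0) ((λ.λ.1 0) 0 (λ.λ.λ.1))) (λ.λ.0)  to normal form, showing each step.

  start: (λ.(λ.λ.0) ((λ.λ.1 0) 0 (λ.λ.λ.1))) (λ.λ.0)
  step 1: (λ.λ.0) ((λ.λ.1 0) (λ.λ.0) (λ.λ.λ.1))
  step 2: λ.0

Answer: normal form = λ.0  (in 2 steps)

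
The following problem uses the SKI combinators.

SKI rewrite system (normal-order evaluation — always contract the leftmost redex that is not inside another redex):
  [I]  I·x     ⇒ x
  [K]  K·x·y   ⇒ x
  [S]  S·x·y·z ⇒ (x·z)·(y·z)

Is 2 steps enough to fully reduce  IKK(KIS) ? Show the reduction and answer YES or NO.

  start: IKK(KIS)
  →1  KK(KIS)
  →2  K

Answer: YES — reaches normal form K in 2 ≤ 2 steps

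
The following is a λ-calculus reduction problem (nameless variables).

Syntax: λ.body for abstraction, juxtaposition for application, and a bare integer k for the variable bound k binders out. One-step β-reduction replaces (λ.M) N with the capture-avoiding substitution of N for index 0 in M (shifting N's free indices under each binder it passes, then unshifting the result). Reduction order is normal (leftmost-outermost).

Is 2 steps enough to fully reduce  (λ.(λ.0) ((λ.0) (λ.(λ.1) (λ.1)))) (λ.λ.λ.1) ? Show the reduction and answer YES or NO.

  start: (λ.(λ.0) ((λ.0) (λ.(λ.1) (λ.1)))) (λ.λ.λ.1)
  step 1: (λ.0) ((λ.0) (λ.(λ.1) (λ.1)))
  step 2: (λ.0) (λ.(λ.1) (λ.1))

Answer: NO — after 2 steps the term is (λ.0) (λ.(λ.1) (λ.1)), not yet normal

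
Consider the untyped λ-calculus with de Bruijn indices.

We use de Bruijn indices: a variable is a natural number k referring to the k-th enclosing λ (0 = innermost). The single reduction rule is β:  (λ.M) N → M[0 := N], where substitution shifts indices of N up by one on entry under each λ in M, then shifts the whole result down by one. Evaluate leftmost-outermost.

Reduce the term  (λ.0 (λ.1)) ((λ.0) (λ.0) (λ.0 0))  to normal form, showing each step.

Answer: normal form = λ.0 0  (in 7 steps)

Derivation:
  start: (λ.0 (λ.1)) ((λ.0) (λ.0) (λ.0 0))
  [1] (λ.0) (λ.0) (λ.0 0) (λ.(λ.0) (λ.0) (λ.0 0))
  [2] (λ.0) (λ.0 0) (λ.(λ.0) (λ.0) (λ.0 0))
  [3] (λ.0 0) (λ.(λ.0) (λ.0) (λ.0 0))
  [4] (λ.(λ.0) (λ.0) (λ.0 0)) (λ.(λ.0) (λ.0) (λ.0 0))
  [5] (λ.0) (λ.0) (λ.0 0)
  [6] (λ.0) (λ.0 0)
  [7] λ.0 0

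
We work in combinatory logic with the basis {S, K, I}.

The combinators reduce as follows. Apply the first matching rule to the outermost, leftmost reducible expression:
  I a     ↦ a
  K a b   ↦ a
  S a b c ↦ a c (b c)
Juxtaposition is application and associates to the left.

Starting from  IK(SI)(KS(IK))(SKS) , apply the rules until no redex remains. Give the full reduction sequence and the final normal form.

  start: IK(SI)(KS(IK))(SKS)
  →1  K(SI)(KS(IK))(SKS)
  →2  SI(SKS)

Answer: normal form = SI(SKS)  (in 2 steps)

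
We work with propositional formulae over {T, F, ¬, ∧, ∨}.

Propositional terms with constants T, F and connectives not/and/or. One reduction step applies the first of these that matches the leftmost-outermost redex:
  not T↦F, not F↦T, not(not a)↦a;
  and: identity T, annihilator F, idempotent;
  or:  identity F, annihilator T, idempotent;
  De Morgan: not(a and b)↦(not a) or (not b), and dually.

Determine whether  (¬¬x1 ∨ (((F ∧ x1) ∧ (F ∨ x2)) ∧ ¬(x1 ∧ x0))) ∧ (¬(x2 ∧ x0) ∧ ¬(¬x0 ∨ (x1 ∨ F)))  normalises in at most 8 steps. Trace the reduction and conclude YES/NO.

Answer: NO — after 8 steps the term is x1 ∧ ((¬x2 ∨ ¬x0) ∧ (x0 ∧ ¬(x1 ∨ F))), not yet normal

Working:
  start: (¬¬x1 ∨ (((F ∧ x1) ∧ (F ∨ x2)) ∧ ¬(x1 ∧ x0))) ∧ (¬(x2 ∧ x0) ∧ ¬(¬x0 ∨ (x1 ∨ F)))
  [1] (x1 ∨ (((F ∧ x1) ∧ (F ∨ x2)) ∧ ¬(x1 ∧ x0))) ∧ (¬(x2 ∧ x0) ∧ ¬(¬x0 ∨ (x1 ∨ F)))
  [2] (x1 ∨ ((F ∧ (F ∨ x2)) ∧ ¬(x1 ∧ x0))) ∧ (¬(x2 ∧ x0) ∧ ¬(¬x0 ∨ (x1 ∨ F)))
  [3] (x1 ∨ (F ∧ ¬(x1 ∧ x0))) ∧ (¬(x2 ∧ x0) ∧ ¬(¬x0 ∨ (x1 ∨ F)))
  [4] (x1 ∨ F) ∧ (¬(x2 ∧ x0) ∧ ¬(¬x0 ∨ (x1 ∨ F)))
  [5] x1 ∧ (¬(x2 ∧ x0) ∧ ¬(¬x0 ∨ (x1 ∨ F)))
  [6] x1 ∧ ((¬x2 ∨ ¬x0) ∧ ¬(¬x0 ∨ (x1 ∨ F)))
  [7] x1 ∧ ((¬x2 ∨ ¬x0) ∧ (¬¬x0 ∧ ¬(x1 ∨ F)))
  [8] x1 ∧ ((¬x2 ∨ ¬x0) ∧ (x0 ∧ ¬(x1 ∨ F)))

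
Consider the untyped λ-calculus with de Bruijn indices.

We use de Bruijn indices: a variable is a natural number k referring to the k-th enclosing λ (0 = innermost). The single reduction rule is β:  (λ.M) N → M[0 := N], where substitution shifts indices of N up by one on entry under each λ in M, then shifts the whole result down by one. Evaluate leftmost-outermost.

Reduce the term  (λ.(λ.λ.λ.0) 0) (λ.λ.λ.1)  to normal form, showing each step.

  start: (λ.(λ.λ.λ.0) 0) (λ.λ.λ.1)
  step 1: (λ.λ.λ.0) (λ.λ.λ.1)
  step 2: λ.λ.0

Answer: normal form = λ.λ.0  (in 2 steps)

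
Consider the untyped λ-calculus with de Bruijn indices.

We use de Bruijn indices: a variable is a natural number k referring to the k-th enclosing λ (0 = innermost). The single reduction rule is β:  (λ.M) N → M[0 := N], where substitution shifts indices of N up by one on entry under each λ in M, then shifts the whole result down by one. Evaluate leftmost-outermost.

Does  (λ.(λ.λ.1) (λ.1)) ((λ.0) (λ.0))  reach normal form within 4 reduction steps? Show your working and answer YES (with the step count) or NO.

  start: (λ.(λ.λ.1) (λ.1)) ((λ.0) (λ.0))
  step 1: (λ.λ.1) (λ.(λ.0) (λ.0))
  step 2: λ.λ.(λ.0) (λ.0)
  step 3: λ.λ.λ.0

Answer: YES — reaches normal form λ.λ.λ.0 in 3 ≤ 4 steps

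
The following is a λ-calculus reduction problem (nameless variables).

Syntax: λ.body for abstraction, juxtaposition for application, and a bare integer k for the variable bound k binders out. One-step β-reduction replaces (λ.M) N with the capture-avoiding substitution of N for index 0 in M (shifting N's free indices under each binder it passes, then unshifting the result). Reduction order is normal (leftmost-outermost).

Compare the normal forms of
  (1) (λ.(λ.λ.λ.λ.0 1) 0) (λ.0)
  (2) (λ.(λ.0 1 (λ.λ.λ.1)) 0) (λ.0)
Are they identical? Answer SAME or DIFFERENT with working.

Term A:
  start: (λ.(λ.λ.λ.λ.0 1) 0) (λ.0)
  step 1: (λ.λ.λ.λ.0 1) (λ.0)
  step 2: λ.λ.λ.0 1

Term B:
  start: (λ.(λ.0 1 (λ.λ.λ.1)) 0) (λ.0)
  step 1: (λ.0 (λ.0) (λ.λ.λ.1)) (λ.0)
  step 2: (λ.0) (λ.0) (λ.λ.λ.1)
  step 3: (λ.0) (λ.λ.λ.1)
  step 4: λ.λ.λ.1

Answer: DIFFERENT — A ⇓ λ.λ.λ.0 1, B ⇓ λ.λ.λ.1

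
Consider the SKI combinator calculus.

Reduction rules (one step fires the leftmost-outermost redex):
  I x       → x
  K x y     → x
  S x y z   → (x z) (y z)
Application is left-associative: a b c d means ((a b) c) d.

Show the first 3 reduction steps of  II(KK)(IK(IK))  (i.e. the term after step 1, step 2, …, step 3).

  start: II(KK)(IK(IK))
  [1] I(KK)(IK(IK))
  [2] KK(IK(IK))
  [3] K

Answer: after 3 steps: K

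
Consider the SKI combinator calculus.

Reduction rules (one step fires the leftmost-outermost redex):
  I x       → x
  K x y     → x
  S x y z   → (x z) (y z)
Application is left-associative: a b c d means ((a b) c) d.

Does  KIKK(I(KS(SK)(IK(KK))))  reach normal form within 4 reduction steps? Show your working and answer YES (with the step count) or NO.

  start: KIKK(I(KS(SK)(IK(KK))))
  [1] IK(I(KS(SK)(IK(KK))))
  [2] K(I(KS(SK)(IK(KK))))
  [3] K(KS(SK)(IK(KK)))
  [4] K(S(IK(KK)))

Answer: NO — after 4 steps the term is K(S(IK(KK))), not yet normal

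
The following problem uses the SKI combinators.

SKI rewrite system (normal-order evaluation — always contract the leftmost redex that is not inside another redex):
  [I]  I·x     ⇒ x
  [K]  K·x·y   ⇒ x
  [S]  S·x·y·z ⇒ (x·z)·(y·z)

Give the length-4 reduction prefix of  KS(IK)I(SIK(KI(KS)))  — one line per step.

Answer: after 4 steps: SI(I(K(KI(KS))))

Reduction:
  start: KS(IK)I(SIK(KI(KS)))
  →1  SI(SIK(KI(KS)))
  →2  SI(I(KI(KS))(K(KI(KS))))
  →3  SI(KI(KS)(K(KI(KS))))
  →4  SI(I(K(KI(KS))))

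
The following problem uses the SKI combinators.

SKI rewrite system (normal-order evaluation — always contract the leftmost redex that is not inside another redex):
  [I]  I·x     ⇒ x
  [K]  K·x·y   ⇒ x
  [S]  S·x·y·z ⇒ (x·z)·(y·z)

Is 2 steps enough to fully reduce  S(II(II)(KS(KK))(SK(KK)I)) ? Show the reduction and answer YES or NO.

  start: S(II(II)(KS(KK))(SK(KK)I))
  →1  S(I(II)(KS(KK))(SK(KK)I))
  →2  S(II(KS(KK))(SK(KK)I))

Answer: NO — after 2 steps the term is S(II(KS(KK))(SK(KK)I)), not yet normal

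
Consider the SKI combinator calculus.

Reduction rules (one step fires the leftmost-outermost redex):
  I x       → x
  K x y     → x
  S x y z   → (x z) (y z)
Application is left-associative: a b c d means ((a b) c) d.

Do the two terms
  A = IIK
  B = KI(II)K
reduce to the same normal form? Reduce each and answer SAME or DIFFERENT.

Term A:
  start: IIK
  step 1: IK
  step 2: K

Term B:
  start: KI(II)K
  step 1: IK
  step 2: K

Answer: SAME — A ⇓ K, B ⇓ K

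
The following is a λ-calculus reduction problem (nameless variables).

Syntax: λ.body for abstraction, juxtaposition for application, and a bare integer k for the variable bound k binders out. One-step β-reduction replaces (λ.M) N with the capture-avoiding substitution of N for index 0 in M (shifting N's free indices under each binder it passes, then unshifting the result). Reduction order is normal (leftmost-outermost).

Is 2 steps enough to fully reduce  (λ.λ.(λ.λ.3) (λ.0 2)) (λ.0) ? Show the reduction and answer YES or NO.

Answer: YES — reaches normal form λ.λ.λ.0 in 2 ≤ 2 steps

Working:
  start: (λ.λ.(λ.λ.3) (λ.0 2)) (λ.0)
  [1] λ.(λ.λ.λ.0) (λ.0 (λ.0))
  [2] λ.λ.λ.0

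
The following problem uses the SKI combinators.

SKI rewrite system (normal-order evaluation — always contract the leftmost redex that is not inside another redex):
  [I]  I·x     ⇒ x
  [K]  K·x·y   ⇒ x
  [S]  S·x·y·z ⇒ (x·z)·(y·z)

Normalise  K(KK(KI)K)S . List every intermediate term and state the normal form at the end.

  start: K(KK(KI)K)S
  [1] KK(KI)K
  [2] KK

Answer: normal form = KK  (in 2 steps)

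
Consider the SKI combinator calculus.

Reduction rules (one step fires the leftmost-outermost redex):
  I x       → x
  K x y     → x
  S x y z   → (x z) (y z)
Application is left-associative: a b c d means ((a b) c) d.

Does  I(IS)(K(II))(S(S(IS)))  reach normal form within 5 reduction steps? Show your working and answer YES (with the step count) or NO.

  start: I(IS)(K(II))(S(S(IS)))
  [1] IS(K(II))(S(S(IS)))
  [2] S(K(II))(S(S(IS)))
  [3] S(KI)(S(S(IS)))
  [4] S(KI)(S(SS))

Answer: YES — reaches normal form S(KI)(S(SS)) in 4 ≤ 5 steps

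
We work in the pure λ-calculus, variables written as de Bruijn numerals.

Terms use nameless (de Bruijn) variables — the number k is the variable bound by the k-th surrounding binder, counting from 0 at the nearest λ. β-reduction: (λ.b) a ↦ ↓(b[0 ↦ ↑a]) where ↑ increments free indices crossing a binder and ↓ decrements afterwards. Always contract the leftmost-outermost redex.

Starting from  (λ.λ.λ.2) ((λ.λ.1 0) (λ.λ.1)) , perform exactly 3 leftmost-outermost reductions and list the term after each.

Answer: after 3 steps: λ.λ.λ.λ.1

Working:
  start: (λ.λ.λ.2) ((λ.λ.1 0) (λ.λ.1))
  →1  λ.λ.(λ.λ.1 0) (λ.λ.1)
  →2  λ.λ.λ.(λ.λ.1) 0
  →3  λ.λ.λ.λ.1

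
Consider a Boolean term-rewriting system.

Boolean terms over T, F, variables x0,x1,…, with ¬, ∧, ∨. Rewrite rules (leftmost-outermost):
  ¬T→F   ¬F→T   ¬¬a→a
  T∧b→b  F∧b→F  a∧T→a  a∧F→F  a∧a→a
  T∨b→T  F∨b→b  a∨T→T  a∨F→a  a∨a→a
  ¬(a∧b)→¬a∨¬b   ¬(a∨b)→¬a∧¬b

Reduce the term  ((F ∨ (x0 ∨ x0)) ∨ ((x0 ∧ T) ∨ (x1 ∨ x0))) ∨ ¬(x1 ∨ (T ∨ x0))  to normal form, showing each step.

Answer: normal form = x0 ∨ (x0 ∨ (x1 ∨ x0))  (in 9 steps)

Derivation:
  start: ((F ∨ (x0 ∨ x0)) ∨ ((x0 ∧ T) ∨ (x1 ∨ x0))) ∨ ¬(x1 ∨ (T ∨ x0))
  step 1: ((x0 ∨ x0) ∨ ((x0 ∧ T) ∨ (x1 ∨ x0))) ∨ ¬(x1 ∨ (T ∨ x0))
  step 2: (x0 ∨ ((x0 ∧ T) ∨ (x1 ∨ x0))) ∨ ¬(x1 ∨ (T ∨ x0))
  step 3: (x0 ∨ (x0 ∨ (x1 ∨ x0))) ∨ ¬(x1 ∨ (T ∨ x0))
  step 4: (x0 ∨ (x0 ∨ (x1 ∨ x0))) ∨ (¬x1 ∧ ¬(T ∨ x0))
  step 5: (x0 ∨ (x0 ∨ (x1 ∨ x0))) ∨ (¬x1 ∧ (¬T ∧ ¬x0))
  step 6: (x0 ∨ (x0 ∨ (x1 ∨ x0))) ∨ (¬x1 ∧ (F ∧ ¬x0))
  step 7: (x0 ∨ (x0 ∨ (x1 ∨ x0))) ∨ (¬x1 ∧ F)
  step 8: (x0 ∨ (x0 ∨ (x1 ∨ x0))) ∨ F
  step 9: x0 ∨ (x0 ∨ (x1 ∨ x0))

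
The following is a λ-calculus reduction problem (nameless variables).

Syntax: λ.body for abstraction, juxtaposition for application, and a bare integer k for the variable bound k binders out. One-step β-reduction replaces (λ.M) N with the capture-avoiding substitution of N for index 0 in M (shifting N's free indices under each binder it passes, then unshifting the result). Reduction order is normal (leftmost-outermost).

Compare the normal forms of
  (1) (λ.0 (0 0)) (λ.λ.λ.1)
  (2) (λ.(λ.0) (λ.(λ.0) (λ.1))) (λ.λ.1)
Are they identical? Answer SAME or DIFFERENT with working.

Term A:
  start: (λ.0 (0 0)) (λ.λ.λ.1)
  →1  (λ.λ.λ.1) ((λ.λ.λ.1) (λ.λ.λ.1))
  →2  λ.λ.1

Term B:
  start: (λ.(λ.0) (λ.(λ.0) (λ.1))) (λ.λ.1)
  →1  (λ.0) (λ.(λ.0) (λ.1))
  →2  λ.(λ.0) (λ.1)
  →3  λ.λ.1

Answer: SAME — A ⇓ λ.λ.1, B ⇓ λ.λ.1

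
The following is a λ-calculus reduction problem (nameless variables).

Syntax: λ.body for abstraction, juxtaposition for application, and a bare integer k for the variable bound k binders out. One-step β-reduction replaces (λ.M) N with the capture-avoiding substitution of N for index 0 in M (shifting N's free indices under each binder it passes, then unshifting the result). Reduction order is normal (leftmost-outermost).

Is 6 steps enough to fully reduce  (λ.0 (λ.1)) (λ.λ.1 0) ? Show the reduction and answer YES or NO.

  start: (λ.0 (λ.1)) (λ.λ.1 0)
  →1  (λ.λ.1 0) (λ.λ.λ.1 0)
  →2  λ.(λ.λ.λ.1 0) 0
  →3  λ.λ.λ.1 0

Answer: YES — reaches normal form λ.λ.λ.1 0 in 3 ≤ 6 steps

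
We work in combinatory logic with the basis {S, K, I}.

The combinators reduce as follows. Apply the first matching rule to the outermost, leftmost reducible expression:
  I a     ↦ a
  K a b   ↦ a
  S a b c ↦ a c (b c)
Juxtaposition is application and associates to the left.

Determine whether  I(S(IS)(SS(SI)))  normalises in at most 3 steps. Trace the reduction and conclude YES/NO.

Answer: YES — reaches normal form SS(SS(SI)) in 2 ≤ 3 steps

Working:
  start: I(S(IS)(SS(SI)))
  →1  S(IS)(SS(SI))
  →2  SS(SS(SI))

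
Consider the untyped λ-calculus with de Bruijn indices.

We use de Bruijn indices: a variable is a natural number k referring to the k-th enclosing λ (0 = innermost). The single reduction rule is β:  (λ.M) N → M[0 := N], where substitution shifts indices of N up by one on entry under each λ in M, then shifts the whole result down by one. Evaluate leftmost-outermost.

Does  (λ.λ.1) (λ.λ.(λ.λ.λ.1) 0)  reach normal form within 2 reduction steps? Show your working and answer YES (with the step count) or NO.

  start: (λ.λ.1) (λ.λ.(λ.λ.λ.1) 0)
  →1  λ.λ.λ.(λ.λ.λ.1) 0
  →2  λ.λ.λ.λ.λ.1

Answer: YES — reaches normal form λ.λ.λ.λ.λ.1 in 2 ≤ 2 steps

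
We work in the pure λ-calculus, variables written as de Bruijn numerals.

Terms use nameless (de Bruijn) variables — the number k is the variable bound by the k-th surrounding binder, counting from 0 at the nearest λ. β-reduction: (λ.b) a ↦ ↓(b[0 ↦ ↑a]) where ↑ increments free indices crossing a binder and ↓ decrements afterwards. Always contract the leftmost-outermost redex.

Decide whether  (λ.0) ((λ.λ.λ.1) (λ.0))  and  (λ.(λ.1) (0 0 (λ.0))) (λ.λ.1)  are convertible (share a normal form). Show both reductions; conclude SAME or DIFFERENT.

Answer: SAME — A ⇓ λ.λ.1, B ⇓ λ.λ.1

Derivation:
Term A:
  start: (λ.0) ((λ.λ.λ.1) (λ.0))
  [1] (λ.λ.λ.1) (λ.0)
  [2] λ.λ.1

Term B:
  start: (λ.(λ.1) (0 0 (λ.0))) (λ.λ.1)
  [1] (λ.λ.λ.1) ((λ.λ.1) (λ.λ.1) (λ.0))
  [2] λ.λ.1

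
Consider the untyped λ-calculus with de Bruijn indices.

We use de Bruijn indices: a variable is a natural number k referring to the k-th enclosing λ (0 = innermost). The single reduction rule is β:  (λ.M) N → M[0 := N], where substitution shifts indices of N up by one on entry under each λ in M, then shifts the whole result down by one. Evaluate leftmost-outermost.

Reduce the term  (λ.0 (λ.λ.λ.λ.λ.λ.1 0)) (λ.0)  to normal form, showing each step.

Answer: normal form = λ.λ.λ.λ.λ.λ.1 0  (in 2 steps)

Reduction:
  start: (λ.0 (λ.λ.λ.λ.λ.λ.1 0)) (λ.0)
  step 1: (λ.0) (λ.λ.λ.λ.λ.λ.1 0)
  step 2: λ.λ.λ.λ.λ.λ.1 0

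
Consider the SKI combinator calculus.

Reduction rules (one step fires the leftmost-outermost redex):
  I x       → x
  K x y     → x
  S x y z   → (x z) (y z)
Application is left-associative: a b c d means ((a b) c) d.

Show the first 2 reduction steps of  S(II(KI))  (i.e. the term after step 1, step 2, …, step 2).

  start: S(II(KI))
  step 1: S(I(KI))
  step 2: S(KI)

Answer: after 2 steps: S(KI)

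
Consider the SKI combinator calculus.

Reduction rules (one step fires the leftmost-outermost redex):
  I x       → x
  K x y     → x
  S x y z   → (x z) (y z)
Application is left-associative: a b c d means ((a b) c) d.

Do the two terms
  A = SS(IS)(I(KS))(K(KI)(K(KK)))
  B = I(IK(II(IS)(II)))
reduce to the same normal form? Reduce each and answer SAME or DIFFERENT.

Term A:
  start: SS(IS)(I(KS))(K(KI)(K(KK)))
  [1] S(I(KS))(IS(I(KS)))(K(KI)(K(KK)))
  [2] I(KS)(K(KI)(K(KK)))(IS(I(KS))(K(KI)(K(KK))))
  [3] KS(K(KI)(K(KK)))(IS(I(KS))(K(KI)(K(KK))))
  [4] S(IS(I(KS))(K(KI)(K(KK))))
  [5] S(S(I(KS))(K(KI)(K(KK))))
  [6] S(S(KS)(K(KI)(K(KK))))
  [7] S(S(KS)(KI))

Term B:
  start: I(IK(II(IS)(II)))
  [1] IK(II(IS)(II))
  [2] K(II(IS)(II))
  [3] K(I(IS)(II))
  [4] K(IS(II))
  [5] K(S(II))
  [6] K(SI)

Answer: DIFFERENT — A ⇓ S(S(KS)(KI)), B ⇓ K(SI)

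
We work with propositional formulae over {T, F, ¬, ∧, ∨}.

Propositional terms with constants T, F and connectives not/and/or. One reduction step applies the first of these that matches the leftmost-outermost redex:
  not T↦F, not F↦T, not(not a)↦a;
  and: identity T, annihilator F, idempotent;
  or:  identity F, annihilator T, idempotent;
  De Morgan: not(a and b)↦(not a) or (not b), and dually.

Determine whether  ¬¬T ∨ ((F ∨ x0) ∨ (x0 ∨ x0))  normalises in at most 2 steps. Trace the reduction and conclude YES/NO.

Answer: YES — reaches normal form T in 2 ≤ 2 steps

Reduction:
  start: ¬¬T ∨ ((F ∨ x0) ∨ (x0 ∨ x0))
  [1] T ∨ ((F ∨ x0) ∨ (x0 ∨ x0))
  [2] T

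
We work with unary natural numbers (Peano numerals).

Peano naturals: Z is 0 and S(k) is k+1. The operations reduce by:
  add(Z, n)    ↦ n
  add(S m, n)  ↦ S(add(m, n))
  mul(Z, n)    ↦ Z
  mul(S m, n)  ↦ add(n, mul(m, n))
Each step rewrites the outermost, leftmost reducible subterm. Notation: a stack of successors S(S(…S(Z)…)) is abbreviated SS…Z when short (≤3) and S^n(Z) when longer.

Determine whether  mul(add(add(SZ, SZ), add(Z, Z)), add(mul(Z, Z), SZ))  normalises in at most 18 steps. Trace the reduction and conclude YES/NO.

Answer: YES — reaches normal form SSZ in 17 ≤ 18 steps

Derivation:
  start: mul(add(add(SZ, SZ), add(Z, Z)), add(mul(Z, Z), SZ))
  step 1: mul(add(S(add(Z, SZ)), add(Z, Z)), add(mul(Z, Z), SZ))
  step 2: mul(S(add(add(Z, SZ), add(Z, Z))), add(mul(Z, Z), SZ))
  step 3: add(add(mul(Z, Z), SZ), mul(add(add(Z, SZ), add(Z, Z)), add(mul(Z, Z), SZ)))
  step 4: add(add(Z, SZ), mul(add(add(Z, SZ), add(Z, Z)), add(mul(Z, Z), SZ)))
  step 5: add(SZ, mul(add(add(Z, SZ), add(Z, Z)), add(mul(Z, Z), SZ)))
  step 6: S(add(Z, mul(add(add(Z, SZ), add(Z, Z)), add(mul(Z, Z), SZ))))
  step 7: S(mul(add(add(Z, SZ), add(Z, Z)), add(mul(Z, Z), SZ)))
  step 8: S(mul(add(SZ, add(Z, Z)), add(mul(Z, Z), SZ)))
  step 9: S(mul(S(add(Z, add(Z, Z))), add(mul(Z, Z), SZ)))
  step 10: S(add(add(mul(Z, Z), SZ), mul(add(Z, add(Z, Z)), add(mul(Z, Z), SZ))))
  step 11: S(add(add(Z, SZ), mul(add(Z, add(Z, Z)), add(mul(Z, Z), SZ))))
  step 12: S(add(SZ, mul(add(Z, add(Z, Z)), add(mul(Z, Z), SZ))))
  step 13: S(S(add(Z, mul(add(Z, add(Z, Z)), add(mul(Z, Z), SZ)))))
  step 14: S(S(mul(add(Z, add(Z, Z)), add(mul(Z, Z), SZ))))
  step 15: S(S(mul(add(Z, Z), add(mul(Z, Z), SZ))))
  step 16: S(S(mul(Z, add(mul(Z, Z), SZ))))
  step 17: SSZ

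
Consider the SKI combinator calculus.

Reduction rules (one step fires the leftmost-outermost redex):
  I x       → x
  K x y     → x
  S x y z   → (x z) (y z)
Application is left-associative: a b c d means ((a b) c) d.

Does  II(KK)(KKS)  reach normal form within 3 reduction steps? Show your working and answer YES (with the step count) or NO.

Answer: YES — reaches normal form K in 3 ≤ 3 steps

Working:
  start: II(KK)(KKS)
  step 1: I(KK)(KKS)
  step 2: KK(KKS)
  step 3: K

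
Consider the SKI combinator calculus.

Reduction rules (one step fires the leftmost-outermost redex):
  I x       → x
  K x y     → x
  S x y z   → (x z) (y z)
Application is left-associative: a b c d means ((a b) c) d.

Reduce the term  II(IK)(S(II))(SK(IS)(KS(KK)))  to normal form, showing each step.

Answer: normal form = SI  (in 5 steps)

Working:
  start: II(IK)(S(II))(SK(IS)(KS(KK)))
  →1  I(IK)(S(II))(SK(IS)(KS(KK)))
  →2  IK(S(II))(SK(IS)(KS(KK)))
  →3  K(S(II))(SK(IS)(KS(KK)))
  →4  S(II)
  →5  SI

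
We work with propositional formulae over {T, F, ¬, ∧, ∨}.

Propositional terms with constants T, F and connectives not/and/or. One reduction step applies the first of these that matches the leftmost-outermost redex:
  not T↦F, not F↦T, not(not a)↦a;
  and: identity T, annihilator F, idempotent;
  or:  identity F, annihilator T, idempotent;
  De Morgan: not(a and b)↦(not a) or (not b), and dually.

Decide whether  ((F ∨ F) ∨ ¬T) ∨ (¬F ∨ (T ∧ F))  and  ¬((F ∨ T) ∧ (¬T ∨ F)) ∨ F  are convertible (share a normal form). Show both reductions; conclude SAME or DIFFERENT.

Answer: SAME — A ⇓ T, B ⇓ T

Working:
Term A:
  start: ((F ∨ F) ∨ ¬T) ∨ (¬F ∨ (T ∧ F))
  step 1: (F ∨ ¬T) ∨ (¬F ∨ (T ∧ F))
  step 2: ¬T ∨ (¬F ∨ (T ∧ F))
  step 3: F ∨ (¬F ∨ (T ∧ F))
  step 4: ¬F ∨ (T ∧ F)
  step 5: T ∨ (T ∧ F)
  step 6: T

Term B:
  start: ¬((F ∨ T) ∧ (¬T ∨ F)) ∨ F
  step 1: ¬((F ∨ T) ∧ (¬T ∨ F))
  step 2: ¬(F ∨ T) ∨ ¬(¬T ∨ F)
  step 3: (¬F ∧ ¬T) ∨ ¬(¬T ∨ F)
  step 4: (T ∧ ¬T) ∨ ¬(¬T ∨ F)
  step 5: ¬T ∨ ¬(¬T ∨ F)
  step 6: F ∨ ¬(¬T ∨ F)
  step 7: ¬(¬T ∨ F)
  step 8: ¬¬T ∧ ¬F
  step 9: T ∧ ¬F
  step 10: ¬F
  step 11: T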